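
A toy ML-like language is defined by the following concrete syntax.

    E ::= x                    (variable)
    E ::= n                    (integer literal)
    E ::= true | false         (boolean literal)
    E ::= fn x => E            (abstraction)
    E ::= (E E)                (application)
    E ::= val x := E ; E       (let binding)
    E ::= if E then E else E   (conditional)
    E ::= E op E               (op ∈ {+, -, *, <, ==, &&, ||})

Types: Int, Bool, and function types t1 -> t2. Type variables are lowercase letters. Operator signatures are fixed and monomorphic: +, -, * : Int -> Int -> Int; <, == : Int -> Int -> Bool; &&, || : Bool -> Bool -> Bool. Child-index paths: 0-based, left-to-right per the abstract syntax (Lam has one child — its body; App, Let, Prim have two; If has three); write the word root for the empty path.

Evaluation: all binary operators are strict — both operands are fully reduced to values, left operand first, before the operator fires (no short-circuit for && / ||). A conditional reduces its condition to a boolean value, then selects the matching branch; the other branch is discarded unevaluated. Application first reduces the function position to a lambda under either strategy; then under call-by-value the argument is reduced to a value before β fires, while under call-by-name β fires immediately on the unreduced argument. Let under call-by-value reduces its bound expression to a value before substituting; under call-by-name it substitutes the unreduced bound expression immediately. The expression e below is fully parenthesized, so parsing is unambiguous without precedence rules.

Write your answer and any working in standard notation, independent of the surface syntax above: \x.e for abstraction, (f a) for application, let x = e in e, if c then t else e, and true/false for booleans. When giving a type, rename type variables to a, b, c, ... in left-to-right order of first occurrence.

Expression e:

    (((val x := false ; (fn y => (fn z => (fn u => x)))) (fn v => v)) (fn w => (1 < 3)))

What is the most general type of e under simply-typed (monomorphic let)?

Working:
let x : Bool
x : Bool
\u._ : c -> Bool
\z._ : b -> c -> Bool
\y._ : a -> b -> c -> Bool
v : d
\v._ : d -> d
  unify a -> b -> c -> Bool ~ (d -> d) -> e
  unify a ~ d -> d
  unify b -> c -> Bool ~ e
_ _ : b -> c -> Bool
  unify Int ~ Int
  unify Int ~ Int
\w._ : f -> Bool
  unify b -> c -> Bool ~ (f -> Bool) -> g
  unify b ~ f -> Bool
  unify c -> Bool ~ g
_ _ : c -> Bool

Answer: a -> Bool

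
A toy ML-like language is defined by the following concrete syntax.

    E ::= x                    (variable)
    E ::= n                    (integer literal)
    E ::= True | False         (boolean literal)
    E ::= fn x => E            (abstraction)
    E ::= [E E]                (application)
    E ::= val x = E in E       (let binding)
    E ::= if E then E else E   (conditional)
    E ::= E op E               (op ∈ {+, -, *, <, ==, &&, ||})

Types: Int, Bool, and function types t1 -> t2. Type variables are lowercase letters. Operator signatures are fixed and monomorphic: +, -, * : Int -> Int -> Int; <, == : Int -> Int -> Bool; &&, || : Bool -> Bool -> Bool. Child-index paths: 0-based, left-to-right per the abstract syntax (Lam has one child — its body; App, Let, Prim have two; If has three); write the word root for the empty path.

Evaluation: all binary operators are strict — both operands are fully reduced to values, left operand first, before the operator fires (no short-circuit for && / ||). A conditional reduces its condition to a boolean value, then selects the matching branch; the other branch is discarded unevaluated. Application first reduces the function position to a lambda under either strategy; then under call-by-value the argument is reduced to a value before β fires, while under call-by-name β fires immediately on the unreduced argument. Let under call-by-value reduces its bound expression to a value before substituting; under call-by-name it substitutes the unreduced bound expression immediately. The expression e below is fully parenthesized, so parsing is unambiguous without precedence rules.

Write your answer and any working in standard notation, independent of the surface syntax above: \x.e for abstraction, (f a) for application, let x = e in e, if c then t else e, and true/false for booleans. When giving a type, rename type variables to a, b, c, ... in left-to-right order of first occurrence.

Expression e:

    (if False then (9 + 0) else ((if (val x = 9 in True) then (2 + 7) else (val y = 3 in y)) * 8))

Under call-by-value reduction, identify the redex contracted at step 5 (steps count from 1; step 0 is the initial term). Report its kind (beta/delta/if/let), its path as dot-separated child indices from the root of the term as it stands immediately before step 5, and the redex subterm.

Answer: delta at root : (9 * 8)

Trace:
step 0: (if false then (9 + 0) else ((if (let x = 9 in true) then (2 + 7) else (let y = 3 in y)) * 8))
step 1: [if@root] ((if (let x = 9 in true) then (2 + 7) else (let y = 3 in y)) * 8)
step 2: [let@0.0] ((if true then (2 + 7) else (let y = 3 in y)) * 8)
step 3: [if@0] ((2 + 7) * 8)
step 4: [delta@0] (9 * 8)
step 5: [delta@root] 72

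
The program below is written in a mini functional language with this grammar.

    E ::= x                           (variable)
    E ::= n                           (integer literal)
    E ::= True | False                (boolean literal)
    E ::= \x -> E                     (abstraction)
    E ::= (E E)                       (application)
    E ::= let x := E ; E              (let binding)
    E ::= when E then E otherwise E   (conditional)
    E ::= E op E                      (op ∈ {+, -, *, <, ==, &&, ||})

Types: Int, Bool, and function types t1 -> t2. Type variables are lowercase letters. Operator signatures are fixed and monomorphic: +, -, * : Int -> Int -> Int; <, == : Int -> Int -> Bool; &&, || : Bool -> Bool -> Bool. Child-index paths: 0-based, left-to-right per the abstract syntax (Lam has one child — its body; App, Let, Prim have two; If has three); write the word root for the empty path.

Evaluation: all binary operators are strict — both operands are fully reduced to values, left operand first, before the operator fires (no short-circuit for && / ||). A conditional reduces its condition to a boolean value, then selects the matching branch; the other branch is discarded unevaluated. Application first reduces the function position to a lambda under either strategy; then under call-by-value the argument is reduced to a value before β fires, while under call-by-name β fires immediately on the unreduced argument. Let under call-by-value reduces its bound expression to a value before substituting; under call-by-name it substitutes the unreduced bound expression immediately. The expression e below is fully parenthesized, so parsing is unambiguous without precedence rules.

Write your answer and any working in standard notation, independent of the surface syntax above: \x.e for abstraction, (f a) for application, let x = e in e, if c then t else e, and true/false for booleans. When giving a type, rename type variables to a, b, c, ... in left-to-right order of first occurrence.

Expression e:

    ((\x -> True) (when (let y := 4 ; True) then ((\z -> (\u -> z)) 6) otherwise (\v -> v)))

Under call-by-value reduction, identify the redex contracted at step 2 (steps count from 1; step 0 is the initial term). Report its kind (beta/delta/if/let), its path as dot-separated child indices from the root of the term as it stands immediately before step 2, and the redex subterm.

Answer: if at 1 : (if true then ((\z.(\u.z)) 6) else (\v.v))

Trace:
step 0: ((\x.true) (if (let y = 4 in true) then ((\z.(\u.z)) 6) else (\v.v)))
step 1: [let@1.0] ((\x.true) (if true then ((\z.(\u.z)) 6) else (\v.v)))
step 2: [if@1] ((\x.true) ((\z.(\u.z)) 6))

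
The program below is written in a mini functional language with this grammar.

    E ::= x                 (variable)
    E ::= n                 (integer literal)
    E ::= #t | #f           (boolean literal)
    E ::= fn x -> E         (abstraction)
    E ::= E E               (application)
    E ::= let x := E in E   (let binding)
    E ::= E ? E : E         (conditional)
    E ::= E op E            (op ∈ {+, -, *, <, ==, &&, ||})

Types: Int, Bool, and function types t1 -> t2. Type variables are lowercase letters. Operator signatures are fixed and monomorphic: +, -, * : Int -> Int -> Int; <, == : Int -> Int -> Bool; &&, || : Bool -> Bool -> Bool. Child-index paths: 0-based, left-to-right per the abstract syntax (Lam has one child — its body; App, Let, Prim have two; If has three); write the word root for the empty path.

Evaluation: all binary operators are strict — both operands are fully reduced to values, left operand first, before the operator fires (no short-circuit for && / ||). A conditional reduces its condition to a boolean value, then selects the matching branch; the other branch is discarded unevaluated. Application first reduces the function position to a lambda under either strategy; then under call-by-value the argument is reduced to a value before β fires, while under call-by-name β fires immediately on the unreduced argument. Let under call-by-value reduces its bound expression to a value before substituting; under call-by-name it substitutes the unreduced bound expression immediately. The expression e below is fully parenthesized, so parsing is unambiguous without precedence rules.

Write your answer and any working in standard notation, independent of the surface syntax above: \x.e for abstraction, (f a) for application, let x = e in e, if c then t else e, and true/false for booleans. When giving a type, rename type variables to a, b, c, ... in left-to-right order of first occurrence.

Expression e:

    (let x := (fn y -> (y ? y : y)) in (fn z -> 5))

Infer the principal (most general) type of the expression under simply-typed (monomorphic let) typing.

Derivation:
y : a
  unify a ~ Bool
y : Bool
y : Bool
  unify Bool ~ Bool
\y._ : Bool -> Bool
let x : Bool -> Bool
\z._ : b -> Int

Answer: a -> Int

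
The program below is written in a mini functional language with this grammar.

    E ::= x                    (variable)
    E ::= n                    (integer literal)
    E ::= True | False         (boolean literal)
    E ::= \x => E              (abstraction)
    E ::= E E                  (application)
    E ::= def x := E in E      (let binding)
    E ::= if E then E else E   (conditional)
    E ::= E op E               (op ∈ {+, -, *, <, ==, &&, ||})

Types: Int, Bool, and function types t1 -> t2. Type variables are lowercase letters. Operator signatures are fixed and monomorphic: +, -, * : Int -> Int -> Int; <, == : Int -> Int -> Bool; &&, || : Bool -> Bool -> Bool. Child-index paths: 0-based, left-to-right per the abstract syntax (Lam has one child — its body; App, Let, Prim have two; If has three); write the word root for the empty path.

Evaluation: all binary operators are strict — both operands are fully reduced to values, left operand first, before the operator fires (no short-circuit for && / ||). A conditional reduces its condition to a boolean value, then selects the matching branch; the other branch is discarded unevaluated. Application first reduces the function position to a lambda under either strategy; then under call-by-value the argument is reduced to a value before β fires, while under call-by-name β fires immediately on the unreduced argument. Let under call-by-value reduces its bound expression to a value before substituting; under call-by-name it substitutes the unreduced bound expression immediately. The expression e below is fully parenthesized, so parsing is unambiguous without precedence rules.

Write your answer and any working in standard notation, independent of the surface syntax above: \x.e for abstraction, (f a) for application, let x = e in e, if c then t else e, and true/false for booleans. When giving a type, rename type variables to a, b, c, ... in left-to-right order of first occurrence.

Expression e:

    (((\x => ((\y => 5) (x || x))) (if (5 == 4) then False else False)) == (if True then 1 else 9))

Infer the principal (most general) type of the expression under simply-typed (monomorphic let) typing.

Trace:
\y._ : b -> Int
x : a
  unify a ~ Bool
x : Bool
  unify Bool ~ Bool
  unify b -> Int ~ Bool -> c
  unify b ~ Bool
  unify Int ~ c
_ _ : Int
\x._ : Bool -> Int
  unify Int ~ Int
  unify Int ~ Int
  unify Bool ~ Bool
  unify Bool ~ Bool
  unify Bool -> Int ~ Bool -> d
  unify Bool ~ Bool
  unify Int ~ d
_ _ : Int
  unify Int ~ Int
  unify Bool ~ Bool
  unify Int ~ Int
  unify Int ~ Int

Answer: Bool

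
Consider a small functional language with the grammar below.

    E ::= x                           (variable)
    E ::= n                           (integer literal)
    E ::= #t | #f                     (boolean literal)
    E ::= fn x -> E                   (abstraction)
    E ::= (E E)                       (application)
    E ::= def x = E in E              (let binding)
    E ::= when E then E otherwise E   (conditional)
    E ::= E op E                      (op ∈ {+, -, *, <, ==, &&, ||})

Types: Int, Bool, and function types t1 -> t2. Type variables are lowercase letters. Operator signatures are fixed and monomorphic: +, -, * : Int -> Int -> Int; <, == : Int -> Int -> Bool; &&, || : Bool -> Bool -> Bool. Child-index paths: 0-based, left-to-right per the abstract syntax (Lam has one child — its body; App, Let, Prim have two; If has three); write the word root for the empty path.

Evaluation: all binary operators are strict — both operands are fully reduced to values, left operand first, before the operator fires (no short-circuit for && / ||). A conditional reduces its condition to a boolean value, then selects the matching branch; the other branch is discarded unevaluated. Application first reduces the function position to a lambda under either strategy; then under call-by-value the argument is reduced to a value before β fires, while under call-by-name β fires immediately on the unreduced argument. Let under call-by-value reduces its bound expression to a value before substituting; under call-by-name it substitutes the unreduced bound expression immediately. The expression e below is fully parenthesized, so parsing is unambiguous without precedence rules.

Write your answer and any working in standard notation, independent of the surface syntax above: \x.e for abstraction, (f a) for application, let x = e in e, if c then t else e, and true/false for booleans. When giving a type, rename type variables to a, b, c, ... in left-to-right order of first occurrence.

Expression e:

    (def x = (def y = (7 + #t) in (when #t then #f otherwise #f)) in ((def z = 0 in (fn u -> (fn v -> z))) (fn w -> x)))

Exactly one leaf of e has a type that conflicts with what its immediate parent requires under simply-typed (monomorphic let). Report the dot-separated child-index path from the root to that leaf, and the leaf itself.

Trace:
  unify Int ~ Int
  unify Bool ~ Int
  FAIL: mismatch Bool ~ Int

Answer: 0.0.1 : true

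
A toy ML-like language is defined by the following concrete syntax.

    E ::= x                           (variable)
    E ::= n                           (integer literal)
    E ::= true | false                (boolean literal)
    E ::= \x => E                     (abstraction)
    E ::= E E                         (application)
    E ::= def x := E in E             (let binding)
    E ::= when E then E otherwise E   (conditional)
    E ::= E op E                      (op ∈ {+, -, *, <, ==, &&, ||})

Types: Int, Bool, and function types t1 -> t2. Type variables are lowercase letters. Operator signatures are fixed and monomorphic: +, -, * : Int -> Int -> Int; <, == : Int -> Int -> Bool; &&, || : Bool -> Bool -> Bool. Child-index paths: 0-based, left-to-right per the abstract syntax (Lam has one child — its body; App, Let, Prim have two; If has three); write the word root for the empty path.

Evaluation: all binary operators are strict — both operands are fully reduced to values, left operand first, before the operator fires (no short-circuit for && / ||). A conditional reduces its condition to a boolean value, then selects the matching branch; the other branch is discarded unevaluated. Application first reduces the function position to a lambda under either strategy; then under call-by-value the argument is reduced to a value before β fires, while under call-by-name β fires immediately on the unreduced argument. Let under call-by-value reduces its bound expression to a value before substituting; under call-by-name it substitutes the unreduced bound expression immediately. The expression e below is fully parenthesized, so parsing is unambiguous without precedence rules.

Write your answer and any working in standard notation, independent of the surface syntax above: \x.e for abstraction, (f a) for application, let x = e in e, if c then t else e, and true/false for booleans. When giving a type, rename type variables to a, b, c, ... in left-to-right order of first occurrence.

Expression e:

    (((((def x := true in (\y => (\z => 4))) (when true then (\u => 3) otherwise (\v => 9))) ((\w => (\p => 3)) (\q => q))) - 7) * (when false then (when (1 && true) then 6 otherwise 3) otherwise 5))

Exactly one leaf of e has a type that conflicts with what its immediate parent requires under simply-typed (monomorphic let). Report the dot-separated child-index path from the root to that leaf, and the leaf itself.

Trace:
let x : Bool
\z._ : b -> Int
\y._ : a -> b -> Int
  unify Bool ~ Bool
\u._ : c -> Int
\v._ : d -> Int
  unify c -> Int ~ d -> Int
  unify c ~ d
  unify Int ~ Int
  unify a -> b -> Int ~ (d -> Int) -> e
  unify a ~ d -> Int
  unify b -> Int ~ e
_ _ : b -> Int
\p._ : g -> Int
\w._ : f -> g -> Int
q : h
\q._ : h -> h
  unify f -> g -> Int ~ (h -> h) -> i
  unify f ~ h -> h
  unify g -> Int ~ i
_ _ : g -> Int
  unify b -> Int ~ (g -> Int) -> j
  unify b ~ g -> Int
  unify Int ~ j
_ _ : Int
  unify Int ~ Int
  unify Int ~ Int
  unify Int ~ Int
  unify Bool ~ Bool
  unify Int ~ Bool
  FAIL: mismatch Int ~ Bool

Answer: 1.1.0.0 : 1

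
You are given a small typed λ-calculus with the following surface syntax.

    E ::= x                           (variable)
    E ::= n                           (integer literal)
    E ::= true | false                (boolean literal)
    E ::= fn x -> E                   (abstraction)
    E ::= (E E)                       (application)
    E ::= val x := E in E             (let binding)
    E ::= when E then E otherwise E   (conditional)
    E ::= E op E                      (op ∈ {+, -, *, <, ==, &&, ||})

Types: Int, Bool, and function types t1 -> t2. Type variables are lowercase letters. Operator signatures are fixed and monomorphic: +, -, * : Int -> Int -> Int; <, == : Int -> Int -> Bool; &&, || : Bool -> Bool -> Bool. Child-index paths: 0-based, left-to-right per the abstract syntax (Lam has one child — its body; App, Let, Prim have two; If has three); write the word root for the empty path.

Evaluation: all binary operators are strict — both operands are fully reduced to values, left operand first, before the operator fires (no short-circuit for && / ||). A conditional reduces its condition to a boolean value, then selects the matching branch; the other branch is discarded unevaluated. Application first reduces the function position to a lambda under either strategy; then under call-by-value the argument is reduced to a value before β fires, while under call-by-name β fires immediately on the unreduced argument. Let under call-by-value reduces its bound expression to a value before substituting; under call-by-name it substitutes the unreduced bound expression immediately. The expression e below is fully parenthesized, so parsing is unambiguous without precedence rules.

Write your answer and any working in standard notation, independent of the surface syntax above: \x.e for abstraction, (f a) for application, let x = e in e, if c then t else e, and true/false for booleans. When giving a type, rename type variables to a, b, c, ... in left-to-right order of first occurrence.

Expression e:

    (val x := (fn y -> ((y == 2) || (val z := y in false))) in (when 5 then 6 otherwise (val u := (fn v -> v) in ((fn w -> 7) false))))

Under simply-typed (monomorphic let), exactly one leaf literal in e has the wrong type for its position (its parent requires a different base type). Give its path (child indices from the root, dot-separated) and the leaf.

Answer: 1.0 : 5

Derivation:
y : a
  unify a ~ Int
  unify Int ~ Int
  unify Bool ~ Bool
y : Int
let z : Int
  unify Bool ~ Bool
\y._ : Int -> Bool
let x : Int -> Bool
  unify Int ~ Bool
  FAIL: mismatch Int ~ Bool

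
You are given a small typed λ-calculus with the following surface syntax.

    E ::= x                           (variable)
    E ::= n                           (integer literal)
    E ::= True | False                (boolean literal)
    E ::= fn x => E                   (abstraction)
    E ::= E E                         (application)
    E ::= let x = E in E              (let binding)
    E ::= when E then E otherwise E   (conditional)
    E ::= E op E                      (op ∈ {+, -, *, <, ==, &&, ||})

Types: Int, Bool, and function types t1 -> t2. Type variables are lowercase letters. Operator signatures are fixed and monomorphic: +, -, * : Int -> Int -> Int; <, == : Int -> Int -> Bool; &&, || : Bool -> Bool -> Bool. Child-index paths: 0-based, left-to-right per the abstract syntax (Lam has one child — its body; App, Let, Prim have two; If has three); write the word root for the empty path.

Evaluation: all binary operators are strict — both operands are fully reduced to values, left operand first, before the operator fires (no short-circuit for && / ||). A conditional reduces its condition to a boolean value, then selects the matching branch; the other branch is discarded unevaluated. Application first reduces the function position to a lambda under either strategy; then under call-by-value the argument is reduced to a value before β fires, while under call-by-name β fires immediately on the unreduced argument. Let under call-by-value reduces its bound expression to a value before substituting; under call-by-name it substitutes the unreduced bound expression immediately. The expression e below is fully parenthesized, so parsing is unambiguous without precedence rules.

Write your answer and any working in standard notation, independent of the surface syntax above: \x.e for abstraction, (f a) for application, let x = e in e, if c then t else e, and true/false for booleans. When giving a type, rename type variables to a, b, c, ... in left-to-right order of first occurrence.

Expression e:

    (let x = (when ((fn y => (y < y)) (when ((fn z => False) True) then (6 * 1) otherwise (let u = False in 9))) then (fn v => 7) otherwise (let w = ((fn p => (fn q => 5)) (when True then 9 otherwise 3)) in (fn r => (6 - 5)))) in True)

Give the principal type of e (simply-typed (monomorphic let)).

Answer: Bool

Derivation:
y : a
  unify a ~ Int
y : Int
  unify Int ~ Int
\y._ : Int -> Bool
\z._ : b -> Bool
  unify b -> Bool ~ Bool -> c
  unify b ~ Bool
  unify Bool ~ c
_ _ : Bool
  unify Bool ~ Bool
  unify Int ~ Int
  unify Int ~ Int
let u : Bool
  unify Int ~ Int
  unify Int -> Bool ~ Int -> d
  unify Int ~ Int
  unify Bool ~ d
_ _ : Bool
  unify Bool ~ Bool
\v._ : e -> Int
\q._ : g -> Int
\p._ : f -> g -> Int
  unify Bool ~ Bool
  unify Int ~ Int
  unify f -> g -> Int ~ Int -> h
  unify f ~ Int
  unify g -> Int ~ h
_ _ : g -> Int
let w : g -> Int
  unify Int ~ Int
  unify Int ~ Int
\r._ : i -> Int
  unify e -> Int ~ i -> Int
  unify e ~ i
  unify Int ~ Int
let x : i -> Int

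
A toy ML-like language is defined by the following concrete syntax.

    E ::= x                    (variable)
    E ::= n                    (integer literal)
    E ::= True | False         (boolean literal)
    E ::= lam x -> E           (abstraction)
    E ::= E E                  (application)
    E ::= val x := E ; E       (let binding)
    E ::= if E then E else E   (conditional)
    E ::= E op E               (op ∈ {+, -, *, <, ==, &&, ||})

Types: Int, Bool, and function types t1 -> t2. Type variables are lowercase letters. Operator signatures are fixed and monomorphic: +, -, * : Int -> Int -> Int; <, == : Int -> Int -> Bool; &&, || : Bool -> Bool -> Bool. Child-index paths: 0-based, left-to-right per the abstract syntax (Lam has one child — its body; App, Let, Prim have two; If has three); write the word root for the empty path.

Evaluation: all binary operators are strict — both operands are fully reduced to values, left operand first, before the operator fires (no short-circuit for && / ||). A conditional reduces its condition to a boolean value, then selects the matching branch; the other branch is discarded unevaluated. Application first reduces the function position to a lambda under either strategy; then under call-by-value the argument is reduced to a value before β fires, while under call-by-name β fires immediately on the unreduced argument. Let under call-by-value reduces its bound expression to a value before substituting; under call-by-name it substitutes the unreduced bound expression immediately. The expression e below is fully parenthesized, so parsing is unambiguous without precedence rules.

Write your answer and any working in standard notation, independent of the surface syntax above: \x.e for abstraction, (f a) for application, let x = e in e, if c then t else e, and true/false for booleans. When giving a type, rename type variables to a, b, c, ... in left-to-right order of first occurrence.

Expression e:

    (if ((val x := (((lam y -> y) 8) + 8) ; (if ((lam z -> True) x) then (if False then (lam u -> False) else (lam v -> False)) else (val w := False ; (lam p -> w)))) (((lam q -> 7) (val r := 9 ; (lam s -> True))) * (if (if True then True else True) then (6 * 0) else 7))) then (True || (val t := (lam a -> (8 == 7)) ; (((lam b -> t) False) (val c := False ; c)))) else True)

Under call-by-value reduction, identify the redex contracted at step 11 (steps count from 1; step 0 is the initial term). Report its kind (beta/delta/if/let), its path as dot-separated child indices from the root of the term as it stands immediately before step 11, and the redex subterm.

Working:
step 0: (if ((let x = (((\y.y) 8) + 8) in (if ((\z.true) x) then (if false then (\u.false) else (\v.false)) else (let w = false in (\p.w)))) (((\q.7) (let r = 9 in (\s.true))) * (if (if true then true else true) then (6 * 0) else 7))) then (true || (let t = (\a.(8 == 7)) in (((\b.t) false) (let c = false in c)))) else true)
step 1: [beta@0.0.0.0] (if ((let x = (8 + 8) in (if ((\z.true) x) then (if false then (\u.false) else (\v.false)) else (let w = false in (\p.w)))) (((\q.7) (let r = 9 in (\s.true))) * (if (if true then true else true) then (6 * 0) else 7))) then (true || (let t = (\a.(8 == 7)) in (((\b.t) false) (let c = false in c)))) else true)
step 2: [delta@0.0.0] (if ((let x = 16 in (if ((\z.true) x) then (if false then (\u.false) else (\v.false)) else (let w = false in (\p.w)))) (((\q.7) (let r = 9 in (\s.true))) * (if (if true then true else true) then (6 * 0) else 7))) then (true || (let t = (\a.(8 == 7)) in (((\b.t) false) (let c = false in c)))) else true)
step 3: [let@0.0] (if ((if ((\z.true) 16) then (if false then (\u.false) else (\v.false)) else (let w = false in (\p.w))) (((\q.7) (let r = 9 in (\s.true))) * (if (if true then true else true) then (6 * 0) else 7))) then (true || (let t = (\a.(8 == 7)) in (((\b.t) false) (let c = false in c)))) else true)
step 4: [beta@0.0.0] (if ((if true then (if false then (\u.false) else (\v.false)) else (let w = false in (\p.w))) (((\q.7) (let r = 9 in (\s.true))) * (if (if true then true else true) then (6 * 0) else 7))) then (true || (let t = (\a.(8 == 7)) in (((\b.t) false) (let c = false in c)))) else true)
step 5: [if@0.0] (if ((if false then (\u.false) else (\v.false)) (((\q.7) (let r = 9 in (\s.true))) * (if (if true then true else true) then (6 * 0) else 7))) then (true || (let t = (\a.(8 == 7)) in (((\b.t) false) (let c = false in c)))) else true)
step 6: [if@0.0] (if ((\v.false) (((\q.7) (let r = 9 in (\s.true))) * (if (if true then true else true) then (6 * 0) else 7))) then (true || (let t = (\a.(8 == 7)) in (((\b.t) false) (let c = false in c)))) else true)
step 7: [let@0.1.0.1] (if ((\v.false) (((\q.7) (\s.true)) * (if (if true then true else true) then (6 * 0) else 7))) then (true || (let t = (\a.(8 == 7)) in (((\b.t) false) (let c = false in c)))) else true)
step 8: [beta@0.1.0] (if ((\v.false) (7 * (if (if true then true else true) then (6 * 0) else 7))) then (true || (let t = (\a.(8 == 7)) in (((\b.t) false) (let c = false in c)))) else true)
step 9: [if@0.1.1.0] (if ((\v.false) (7 * (if true then (6 * 0) else 7))) then (true || (let t = (\a.(8 == 7)) in (((\b.t) false) (let c = false in c)))) else true)
step 10: [if@0.1.1] (if ((\v.false) (7 * (6 * 0))) then (true || (let t = (\a.(8 == 7)) in (((\b.t) false) (let c = false in c)))) else true)
step 11: [delta@0.1.1] (if ((\v.false) (7 * 0)) then (true || (let t = (\a.(8 == 7)) in (((\b.t) false) (let c = false in c)))) else true)

Answer: delta at 0.1.1 : (6 * 0)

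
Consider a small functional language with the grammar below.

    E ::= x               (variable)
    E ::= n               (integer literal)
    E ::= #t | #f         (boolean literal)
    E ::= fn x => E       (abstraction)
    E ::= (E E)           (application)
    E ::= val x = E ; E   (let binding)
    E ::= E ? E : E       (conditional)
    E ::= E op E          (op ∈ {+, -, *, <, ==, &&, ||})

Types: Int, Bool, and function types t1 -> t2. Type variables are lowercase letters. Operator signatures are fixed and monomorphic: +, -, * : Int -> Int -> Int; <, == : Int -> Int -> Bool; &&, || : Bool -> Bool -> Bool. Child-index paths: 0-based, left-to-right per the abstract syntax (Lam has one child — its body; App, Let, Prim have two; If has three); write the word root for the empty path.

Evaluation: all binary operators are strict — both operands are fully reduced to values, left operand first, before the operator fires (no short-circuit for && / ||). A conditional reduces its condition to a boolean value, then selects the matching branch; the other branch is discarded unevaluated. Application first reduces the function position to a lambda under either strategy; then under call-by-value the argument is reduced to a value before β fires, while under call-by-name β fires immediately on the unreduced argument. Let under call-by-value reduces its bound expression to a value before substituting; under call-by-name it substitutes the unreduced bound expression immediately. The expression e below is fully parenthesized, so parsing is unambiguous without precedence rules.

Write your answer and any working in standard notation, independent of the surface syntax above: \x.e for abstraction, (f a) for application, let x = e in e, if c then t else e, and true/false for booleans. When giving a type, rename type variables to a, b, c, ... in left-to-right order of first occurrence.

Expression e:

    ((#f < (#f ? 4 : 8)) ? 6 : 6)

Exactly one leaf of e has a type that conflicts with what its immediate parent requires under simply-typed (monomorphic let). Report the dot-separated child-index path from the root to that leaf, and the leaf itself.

Derivation:
  unify Bool ~ Int
  FAIL: mismatch Bool ~ Int

Answer: 0.0 : false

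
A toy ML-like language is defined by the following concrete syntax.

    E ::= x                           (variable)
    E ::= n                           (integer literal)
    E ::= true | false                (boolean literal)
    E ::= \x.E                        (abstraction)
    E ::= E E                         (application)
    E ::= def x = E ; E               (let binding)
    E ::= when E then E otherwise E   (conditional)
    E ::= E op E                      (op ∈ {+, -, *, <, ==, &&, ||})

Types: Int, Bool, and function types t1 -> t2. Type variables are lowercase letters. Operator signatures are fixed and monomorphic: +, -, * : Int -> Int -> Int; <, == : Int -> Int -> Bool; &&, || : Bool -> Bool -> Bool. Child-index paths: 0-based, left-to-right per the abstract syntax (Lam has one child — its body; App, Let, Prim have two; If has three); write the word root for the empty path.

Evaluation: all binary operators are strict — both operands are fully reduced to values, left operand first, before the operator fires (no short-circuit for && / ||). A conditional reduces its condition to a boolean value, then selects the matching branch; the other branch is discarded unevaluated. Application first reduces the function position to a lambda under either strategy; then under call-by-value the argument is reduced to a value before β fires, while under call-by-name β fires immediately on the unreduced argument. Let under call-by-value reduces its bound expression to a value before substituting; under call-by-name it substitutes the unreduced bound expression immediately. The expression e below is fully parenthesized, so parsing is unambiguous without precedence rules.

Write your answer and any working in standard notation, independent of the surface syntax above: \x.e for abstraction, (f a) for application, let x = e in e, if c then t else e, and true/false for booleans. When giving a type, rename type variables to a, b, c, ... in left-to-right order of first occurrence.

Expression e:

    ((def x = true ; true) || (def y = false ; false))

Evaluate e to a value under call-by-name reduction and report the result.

Trace:
step 0: ((let x = true in true) || (let y = false in false))
step 1: [let@0] (true || (let y = false in false))
step 2: [let@1] (true || false)
step 3: [delta@root] true

Answer: true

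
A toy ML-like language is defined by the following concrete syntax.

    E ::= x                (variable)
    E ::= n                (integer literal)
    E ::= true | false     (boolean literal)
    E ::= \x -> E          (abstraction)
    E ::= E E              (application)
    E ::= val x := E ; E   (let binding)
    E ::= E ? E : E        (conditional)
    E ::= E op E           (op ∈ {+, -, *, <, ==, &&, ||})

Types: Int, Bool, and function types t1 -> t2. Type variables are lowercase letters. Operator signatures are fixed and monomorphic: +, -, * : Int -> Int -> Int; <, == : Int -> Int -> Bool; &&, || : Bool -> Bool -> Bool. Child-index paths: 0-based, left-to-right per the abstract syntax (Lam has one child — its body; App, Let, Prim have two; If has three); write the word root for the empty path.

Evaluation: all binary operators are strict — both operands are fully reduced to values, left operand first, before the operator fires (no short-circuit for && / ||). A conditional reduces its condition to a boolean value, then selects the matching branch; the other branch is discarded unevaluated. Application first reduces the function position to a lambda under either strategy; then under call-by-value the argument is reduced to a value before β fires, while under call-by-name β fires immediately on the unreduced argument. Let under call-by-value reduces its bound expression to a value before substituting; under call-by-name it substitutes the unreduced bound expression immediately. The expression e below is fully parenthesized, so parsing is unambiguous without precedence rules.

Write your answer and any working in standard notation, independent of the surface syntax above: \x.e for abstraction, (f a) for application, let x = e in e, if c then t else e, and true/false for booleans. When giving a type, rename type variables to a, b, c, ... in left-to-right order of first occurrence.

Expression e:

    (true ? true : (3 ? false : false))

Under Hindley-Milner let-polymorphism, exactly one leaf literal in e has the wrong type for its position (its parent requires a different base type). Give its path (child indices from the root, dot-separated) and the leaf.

Derivation:
  unify Bool ~ Bool
  unify Int ~ Bool
  FAIL: mismatch Int ~ Bool

Answer: 2.0 : 3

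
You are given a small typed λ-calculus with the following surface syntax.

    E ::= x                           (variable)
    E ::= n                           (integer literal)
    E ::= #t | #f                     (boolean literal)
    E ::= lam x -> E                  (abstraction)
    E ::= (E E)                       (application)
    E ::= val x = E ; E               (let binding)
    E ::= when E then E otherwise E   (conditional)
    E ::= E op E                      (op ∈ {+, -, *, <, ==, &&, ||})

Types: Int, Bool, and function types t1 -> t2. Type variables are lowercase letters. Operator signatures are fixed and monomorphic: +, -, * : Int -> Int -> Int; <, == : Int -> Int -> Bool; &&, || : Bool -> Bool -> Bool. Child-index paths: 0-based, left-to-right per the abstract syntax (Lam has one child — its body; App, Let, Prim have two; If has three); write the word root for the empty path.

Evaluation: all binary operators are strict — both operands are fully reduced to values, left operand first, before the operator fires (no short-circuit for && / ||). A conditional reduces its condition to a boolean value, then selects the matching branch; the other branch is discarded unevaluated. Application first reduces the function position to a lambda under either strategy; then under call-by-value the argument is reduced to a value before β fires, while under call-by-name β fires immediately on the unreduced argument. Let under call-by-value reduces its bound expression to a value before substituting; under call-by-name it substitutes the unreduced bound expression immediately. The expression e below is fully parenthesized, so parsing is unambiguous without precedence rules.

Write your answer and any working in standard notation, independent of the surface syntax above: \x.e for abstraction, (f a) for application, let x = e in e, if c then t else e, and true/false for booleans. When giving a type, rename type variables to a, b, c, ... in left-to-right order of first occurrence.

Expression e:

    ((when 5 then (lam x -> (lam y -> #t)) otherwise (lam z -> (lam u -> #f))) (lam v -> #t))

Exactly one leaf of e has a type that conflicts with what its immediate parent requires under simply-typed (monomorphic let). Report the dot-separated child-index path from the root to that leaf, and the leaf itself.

Answer: 0.0 : 5

Derivation:
  unify Int ~ Bool
  FAIL: mismatch Int ~ Bool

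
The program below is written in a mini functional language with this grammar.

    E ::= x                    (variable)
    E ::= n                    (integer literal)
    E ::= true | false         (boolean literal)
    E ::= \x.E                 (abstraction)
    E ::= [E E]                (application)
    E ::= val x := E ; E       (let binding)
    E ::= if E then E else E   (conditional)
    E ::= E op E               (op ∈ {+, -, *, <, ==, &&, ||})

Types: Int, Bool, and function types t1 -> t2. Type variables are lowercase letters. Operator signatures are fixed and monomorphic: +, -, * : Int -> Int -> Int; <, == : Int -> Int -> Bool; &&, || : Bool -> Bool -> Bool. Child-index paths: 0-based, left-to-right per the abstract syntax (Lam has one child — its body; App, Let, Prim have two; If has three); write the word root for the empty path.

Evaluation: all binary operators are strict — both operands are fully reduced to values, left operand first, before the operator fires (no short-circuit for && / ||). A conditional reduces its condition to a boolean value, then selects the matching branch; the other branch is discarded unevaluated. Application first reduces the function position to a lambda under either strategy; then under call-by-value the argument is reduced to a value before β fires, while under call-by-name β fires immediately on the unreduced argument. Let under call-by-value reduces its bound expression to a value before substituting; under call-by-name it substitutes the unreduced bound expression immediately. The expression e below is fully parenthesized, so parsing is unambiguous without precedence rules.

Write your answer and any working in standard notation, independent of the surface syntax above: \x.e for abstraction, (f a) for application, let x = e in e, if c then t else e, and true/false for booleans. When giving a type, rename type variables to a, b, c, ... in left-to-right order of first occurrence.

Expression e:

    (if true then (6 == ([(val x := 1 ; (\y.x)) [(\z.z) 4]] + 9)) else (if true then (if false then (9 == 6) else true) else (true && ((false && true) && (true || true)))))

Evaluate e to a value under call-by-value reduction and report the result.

Answer: false

Trace:
step 0: (if true then (6 == (((let x = 1 in (\y.x)) ((\z.z) 4)) + 9)) else (if true then (if false then (9 == 6) else true) else (true && ((false && true) && (true || true)))))
step 1: [if@root] (6 == (((let x = 1 in (\y.x)) ((\z.z) 4)) + 9))
step 2: [let@1.0.0] (6 == (((\y.1) ((\z.z) 4)) + 9))
step 3: [beta@1.0.1] (6 == (((\y.1) 4) + 9))
step 4: [beta@1.0] (6 == (1 + 9))
step 5: [delta@1] (6 == 10)
step 6: [delta@root] false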